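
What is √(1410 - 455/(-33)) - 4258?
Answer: -4258 + √1550505/33 ≈ -4220.3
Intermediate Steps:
√(1410 - 455/(-33)) - 4258 = √(1410 - 455*(-1)/33) - 4258 = √(1410 - 35*(-13/33)) - 4258 = √(1410 + 455/33) - 4258 = √(46985/33) - 4258 = √1550505/33 - 4258 = -4258 + √1550505/33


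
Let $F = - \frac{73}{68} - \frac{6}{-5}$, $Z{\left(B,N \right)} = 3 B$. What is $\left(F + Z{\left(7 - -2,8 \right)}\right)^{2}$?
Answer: $\frac{85063729}{115600} \approx 735.85$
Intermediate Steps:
$F = \frac{43}{340}$ ($F = \left(-73\right) \frac{1}{68} - - \frac{6}{5} = - \frac{73}{68} + \frac{6}{5} = \frac{43}{340} \approx 0.12647$)
$\left(F + Z{\left(7 - -2,8 \right)}\right)^{2} = \left(\frac{43}{340} + 3 \left(7 - -2\right)\right)^{2} = \left(\frac{43}{340} + 3 \left(7 + 2\right)\right)^{2} = \left(\frac{43}{340} + 3 \cdot 9\right)^{2} = \left(\frac{43}{340} + 27\right)^{2} = \left(\frac{9223}{340}\right)^{2} = \frac{85063729}{115600}$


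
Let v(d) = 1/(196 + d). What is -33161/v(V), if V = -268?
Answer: 2387592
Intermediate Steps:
-33161/v(V) = -33161/(1/(196 - 268)) = -33161/(1/(-72)) = -33161/(-1/72) = -33161*(-72) = 2387592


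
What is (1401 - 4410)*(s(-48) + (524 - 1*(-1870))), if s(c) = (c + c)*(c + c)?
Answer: -34934490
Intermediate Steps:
s(c) = 4*c² (s(c) = (2*c)*(2*c) = 4*c²)
(1401 - 4410)*(s(-48) + (524 - 1*(-1870))) = (1401 - 4410)*(4*(-48)² + (524 - 1*(-1870))) = -3009*(4*2304 + (524 + 1870)) = -3009*(9216 + 2394) = -3009*11610 = -34934490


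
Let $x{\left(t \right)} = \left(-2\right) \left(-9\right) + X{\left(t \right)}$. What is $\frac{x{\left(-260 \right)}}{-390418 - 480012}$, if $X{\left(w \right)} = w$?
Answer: $\frac{11}{39565} \approx 0.00027802$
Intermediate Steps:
$x{\left(t \right)} = 18 + t$ ($x{\left(t \right)} = \left(-2\right) \left(-9\right) + t = 18 + t$)
$\frac{x{\left(-260 \right)}}{-390418 - 480012} = \frac{18 - 260}{-390418 - 480012} = - \frac{242}{-870430} = \left(-242\right) \left(- \frac{1}{870430}\right) = \frac{11}{39565}$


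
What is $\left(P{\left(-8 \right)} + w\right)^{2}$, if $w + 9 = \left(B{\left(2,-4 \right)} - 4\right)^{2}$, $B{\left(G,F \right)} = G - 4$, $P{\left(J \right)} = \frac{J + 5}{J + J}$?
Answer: $\frac{189225}{256} \approx 739.16$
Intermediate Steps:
$P{\left(J \right)} = \frac{5 + J}{2 J}$
$B{\left(G,F \right)} = -4 + G$
$w = 27$ ($w = -9 + \left(\left(-4 + 2\right) - 4\right)^{2} = -9 + \left(-2 - 4\right)^{2} = -9 + \left(-6\right)^{2} = -9 + 36 = 27$)
$\left(P{\left(-8 \right)} + w\right)^{2} = \left(\frac{5 - 8}{2 \left(-8\right)} + 27\right)^{2} = \left(\frac{1}{2} \left(- \frac{1}{8}\right) \left(-3\right) + 27\right)^{2} = \left(\frac{3}{16} + 27\right)^{2} = \left(\frac{435}{16}\right)^{2} = \frac{189225}{256}$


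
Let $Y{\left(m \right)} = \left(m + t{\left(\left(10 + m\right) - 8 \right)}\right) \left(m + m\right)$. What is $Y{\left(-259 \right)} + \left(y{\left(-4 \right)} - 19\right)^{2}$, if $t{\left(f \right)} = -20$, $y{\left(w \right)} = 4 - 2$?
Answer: $144811$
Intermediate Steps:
$y{\left(w \right)} = 2$ ($y{\left(w \right)} = 4 - 2 = 2$)
$Y{\left(m \right)} = 2 m \left(-20 + m\right)$ ($Y{\left(m \right)} = \left(m - 20\right) \left(m + m\right) = \left(-20 + m\right) 2 m = 2 m \left(-20 + m\right)$)
$Y{\left(-259 \right)} + \left(y{\left(-4 \right)} - 19\right)^{2} = 2 \left(-259\right) \left(-20 - 259\right) + \left(2 - 19\right)^{2} = 2 \left(-259\right) \left(-279\right) + \left(-17\right)^{2} = 144522 + 289 = 144811$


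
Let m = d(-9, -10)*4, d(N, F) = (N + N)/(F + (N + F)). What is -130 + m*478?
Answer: 30646/29 ≈ 1056.8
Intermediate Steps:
d(N, F) = 2*N/(N + 2*F) (d(N, F) = (2*N)/(F + (F + N)) = (2*N)/(N + 2*F) = 2*N/(N + 2*F))
m = 72/29 (m = (2*(-9)/(-9 + 2*(-10)))*4 = (2*(-9)/(-9 - 20))*4 = (2*(-9)/(-29))*4 = (2*(-9)*(-1/29))*4 = (18/29)*4 = 72/29 ≈ 2.4828)
-130 + m*478 = -130 + (72/29)*478 = -130 + 34416/29 = 30646/29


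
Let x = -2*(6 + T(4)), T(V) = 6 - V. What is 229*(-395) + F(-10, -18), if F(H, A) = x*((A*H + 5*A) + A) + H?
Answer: -91617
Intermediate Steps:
x = -16 (x = -2*(6 + (6 - 1*4)) = -2*(6 + (6 - 4)) = -2*(6 + 2) = -2*8 = -16)
F(H, A) = H - 96*A - 16*A*H (F(H, A) = -16*((A*H + 5*A) + A) + H = -16*((5*A + A*H) + A) + H = -16*(6*A + A*H) + H = (-96*A - 16*A*H) + H = H - 96*A - 16*A*H)
229*(-395) + F(-10, -18) = 229*(-395) + (-10 - 96*(-18) - 16*(-18)*(-10)) = -90455 + (-10 + 1728 - 2880) = -90455 - 1162 = -91617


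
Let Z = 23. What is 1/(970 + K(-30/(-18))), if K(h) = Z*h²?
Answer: 9/9305 ≈ 0.00096722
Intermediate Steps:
K(h) = 23*h²
1/(970 + K(-30/(-18))) = 1/(970 + 23*(-30/(-18))²) = 1/(970 + 23*(-30*(-1/18))²) = 1/(970 + 23*(5/3)²) = 1/(970 + 23*(25/9)) = 1/(970 + 575/9) = 1/(9305/9) = 9/9305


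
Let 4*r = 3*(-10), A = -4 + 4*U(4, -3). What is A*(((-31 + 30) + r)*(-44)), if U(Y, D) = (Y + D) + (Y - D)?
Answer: 10472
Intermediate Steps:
U(Y, D) = 2*Y (U(Y, D) = (D + Y) + (Y - D) = 2*Y)
A = 28 (A = -4 + 4*(2*4) = -4 + 4*8 = -4 + 32 = 28)
r = -15/2 (r = (3*(-10))/4 = (1/4)*(-30) = -15/2 ≈ -7.5000)
A*(((-31 + 30) + r)*(-44)) = 28*(((-31 + 30) - 15/2)*(-44)) = 28*((-1 - 15/2)*(-44)) = 28*(-17/2*(-44)) = 28*374 = 10472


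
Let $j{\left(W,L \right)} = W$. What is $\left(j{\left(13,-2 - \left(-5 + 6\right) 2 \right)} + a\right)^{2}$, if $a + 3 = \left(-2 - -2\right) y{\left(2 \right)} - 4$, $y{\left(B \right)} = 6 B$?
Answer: $36$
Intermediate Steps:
$a = -7$ ($a = -3 - \left(4 - \left(-2 - -2\right) 6 \cdot 2\right) = -3 - \left(4 - \left(-2 + 2\right) 12\right) = -3 + \left(0 \cdot 12 - 4\right) = -3 + \left(0 - 4\right) = -3 - 4 = -7$)
$\left(j{\left(13,-2 - \left(-5 + 6\right) 2 \right)} + a\right)^{2} = \left(13 - 7\right)^{2} = 6^{2} = 36$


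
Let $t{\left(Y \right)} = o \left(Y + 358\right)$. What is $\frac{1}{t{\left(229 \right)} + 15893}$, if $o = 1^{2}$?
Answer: $\frac{1}{16480} \approx 6.068 \cdot 10^{-5}$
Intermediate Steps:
$o = 1$
$t{\left(Y \right)} = 358 + Y$ ($t{\left(Y \right)} = 1 \left(Y + 358\right) = 1 \left(358 + Y\right) = 358 + Y$)
$\frac{1}{t{\left(229 \right)} + 15893} = \frac{1}{\left(358 + 229\right) + 15893} = \frac{1}{587 + 15893} = \frac{1}{16480}$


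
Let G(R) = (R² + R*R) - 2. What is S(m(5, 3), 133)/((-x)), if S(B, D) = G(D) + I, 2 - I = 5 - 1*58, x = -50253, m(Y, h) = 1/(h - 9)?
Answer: 35431/50253 ≈ 0.70505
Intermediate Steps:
m(Y, h) = 1/(-9 + h)
G(R) = -2 + 2*R² (G(R) = (R² + R²) - 2 = 2*R² - 2 = -2 + 2*R²)
I = 55 (I = 2 - (5 - 1*58) = 2 - (5 - 58) = 2 - 1*(-53) = 2 + 53 = 55)
S(B, D) = 53 + 2*D² (S(B, D) = (-2 + 2*D²) + 55 = 53 + 2*D²)
S(m(5, 3), 133)/((-x)) = (53 + 2*133²)/((-1*(-50253))) = (53 + 2*17689)/50253 = (53 + 35378)*(1/50253) = 35431*(1/50253) = 35431/50253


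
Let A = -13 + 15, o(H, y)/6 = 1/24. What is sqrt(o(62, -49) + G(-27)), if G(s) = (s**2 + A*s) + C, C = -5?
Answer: sqrt(2681)/2 ≈ 25.889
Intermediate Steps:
o(H, y) = 1/4 (o(H, y) = 6/24 = 6*(1/24) = 1/4)
A = 2
G(s) = -5 + s**2 + 2*s (G(s) = (s**2 + 2*s) - 5 = -5 + s**2 + 2*s)
sqrt(o(62, -49) + G(-27)) = sqrt(1/4 + (-5 + (-27)**2 + 2*(-27))) = sqrt(1/4 + (-5 + 729 - 54)) = sqrt(1/4 + 670) = sqrt(2681/4) = sqrt(2681)/2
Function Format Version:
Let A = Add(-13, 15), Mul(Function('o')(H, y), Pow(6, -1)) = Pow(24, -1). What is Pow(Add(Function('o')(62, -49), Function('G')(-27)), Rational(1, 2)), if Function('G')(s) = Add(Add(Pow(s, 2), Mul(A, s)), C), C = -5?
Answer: Mul(Rational(1, 2), Pow(2681, Rational(1, 2))) ≈ 25.889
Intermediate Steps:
Function('o')(H, y) = Rational(1, 4) (Function('o')(H, y) = Mul(6, Pow(24, -1)) = Mul(6, Rational(1, 24)) = Rational(1, 4))
A = 2
Function('G')(s) = Add(-5, Pow(s, 2), Mul(2, s)) (Function('G')(s) = Add(Add(Pow(s, 2), Mul(2, s)), -5) = Add(-5, Pow(s, 2), Mul(2, s)))
Pow(Add(Function('o')(62, -49), Function('G')(-27)), Rational(1, 2)) = Pow(Add(Rational(1, 4), Add(-5, Pow(-27, 2), Mul(2, -27))), Rational(1, 2)) = Pow(Add(Rational(1, 4), Add(-5, 729, -54)), Rational(1, 2)) = Pow(Add(Rational(1, 4), 670), Rational(1, 2)) = Pow(Rational(2681, 4), Rational(1, 2)) = Mul(Rational(1, 2), Pow(2681, Rational(1, 2)))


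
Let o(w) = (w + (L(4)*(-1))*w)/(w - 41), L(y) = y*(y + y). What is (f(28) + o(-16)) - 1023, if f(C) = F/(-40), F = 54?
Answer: -1177679/1140 ≈ -1033.1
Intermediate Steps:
f(C) = -27/20 (f(C) = 54/(-40) = 54*(-1/40) = -27/20)
L(y) = 2*y² (L(y) = y*(2*y) = 2*y²)
o(w) = -31*w/(-41 + w) (o(w) = (w + ((2*4²)*(-1))*w)/(w - 41) = (w + ((2*16)*(-1))*w)/(-41 + w) = (w + (32*(-1))*w)/(-41 + w) = (w - 32*w)/(-41 + w) = (-31*w)/(-41 + w) = -31*w/(-41 + w))
(f(28) + o(-16)) - 1023 = (-27/20 - 31*(-16)/(-41 - 16)) - 1023 = (-27/20 - 31*(-16)/(-57)) - 1023 = (-27/20 - 31*(-16)*(-1/57)) - 1023 = (-27/20 - 496/57) - 1023 = -11459/1140 - 1023 = -1177679/1140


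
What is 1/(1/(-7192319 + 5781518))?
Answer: -1410801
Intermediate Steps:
1/(1/(-7192319 + 5781518)) = 1/(1/(-1410801)) = 1/(-1/1410801) = -1410801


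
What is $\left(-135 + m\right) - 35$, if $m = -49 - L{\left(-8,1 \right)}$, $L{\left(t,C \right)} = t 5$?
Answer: $-179$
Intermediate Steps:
$L{\left(t,C \right)} = 5 t$
$m = -9$ ($m = -49 - 5 \left(-8\right) = -49 - -40 = -49 + 40 = -9$)
$\left(-135 + m\right) - 35 = \left(-135 - 9\right) - 35 = -144 - 35 = -179$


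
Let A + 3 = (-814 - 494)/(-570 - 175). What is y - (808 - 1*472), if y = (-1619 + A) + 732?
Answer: -912062/745 ≈ -1224.2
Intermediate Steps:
A = -927/745 (A = -3 + (-814 - 494)/(-570 - 175) = -3 - 1308/(-745) = -3 - 1308*(-1/745) = -3 + 1308/745 = -927/745 ≈ -1.2443)
y = -661742/745 (y = (-1619 - 927/745) + 732 = -1207082/745 + 732 = -661742/745 ≈ -888.24)
y - (808 - 1*472) = -661742/745 - (808 - 1*472) = -661742/745 - (808 - 472) = -661742/745 - 1*336 = -661742/745 - 336 = -912062/745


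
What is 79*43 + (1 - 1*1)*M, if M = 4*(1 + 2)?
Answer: 3397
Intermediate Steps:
M = 12 (M = 4*3 = 12)
79*43 + (1 - 1*1)*M = 79*43 + (1 - 1*1)*12 = 3397 + (1 - 1)*12 = 3397 + 0*12 = 3397 + 0 = 3397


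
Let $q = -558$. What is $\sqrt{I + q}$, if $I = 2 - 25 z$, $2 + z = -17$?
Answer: $9 i \approx 9.0 i$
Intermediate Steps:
$z = -19$ ($z = -2 - 17 = -19$)
$I = 477$ ($I = 2 - -475 = 2 + 475 = 477$)
$\sqrt{I + q} = \sqrt{477 - 558} = \sqrt{-81} = 9 i$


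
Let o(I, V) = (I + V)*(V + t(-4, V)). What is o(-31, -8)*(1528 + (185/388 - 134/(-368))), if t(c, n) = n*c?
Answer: -3192550101/2231 ≈ -1.4310e+6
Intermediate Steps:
t(c, n) = c*n
o(I, V) = -3*V*(I + V) (o(I, V) = (I + V)*(V - 4*V) = (I + V)*(-3*V) = -3*V*(I + V))
o(-31, -8)*(1528 + (185/388 - 134/(-368))) = (3*(-8)*(-1*(-31) - 1*(-8)))*(1528 + (185/388 - 134/(-368))) = (3*(-8)*(31 + 8))*(1528 + (185*(1/388) - 134*(-1/368))) = (3*(-8)*39)*(1528 + (185/388 + 67/184)) = -936*(1528 + 15009/17848) = -936*27286753/17848 = -3192550101/2231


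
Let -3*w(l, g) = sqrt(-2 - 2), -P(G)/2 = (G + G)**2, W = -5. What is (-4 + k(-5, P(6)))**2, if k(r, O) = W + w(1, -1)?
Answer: 725/9 + 12*I ≈ 80.556 + 12.0*I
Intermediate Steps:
P(G) = -8*G**2 (P(G) = -2*(G + G)**2 = -2*4*G**2 = -8*G**2)
w(l, g) = -2*I/3 (w(l, g) = -sqrt(-2 - 2)/3 = -2*I/3)
k(r, O) = -5 - 2*I/3
(-4 + k(-5, P(6)))**2 = (-4 + (-5 - 2*I/3))**2 = (-9 - 2*I/3)**2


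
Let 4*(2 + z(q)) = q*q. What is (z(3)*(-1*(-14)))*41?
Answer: 287/2 ≈ 143.50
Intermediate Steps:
z(q) = -2 + q**2/4 (z(q) = -2 + (q*q)/4 = -2 + q**2/4)
(z(3)*(-1*(-14)))*41 = ((-2 + (1/4)*3**2)*(-1*(-14)))*41 = ((-2 + (1/4)*9)*14)*41 = ((-2 + 9/4)*14)*41 = ((1/4)*14)*41 = (7/2)*41 = 287/2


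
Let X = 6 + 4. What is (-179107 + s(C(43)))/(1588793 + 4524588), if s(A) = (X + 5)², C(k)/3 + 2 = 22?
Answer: -178882/6113381 ≈ -0.029261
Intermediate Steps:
X = 10
C(k) = 60 (C(k) = -6 + 3*22 = -6 + 66 = 60)
s(A) = 225 (s(A) = (10 + 5)² = 15² = 225)
(-179107 + s(C(43)))/(1588793 + 4524588) = (-179107 + 225)/(1588793 + 4524588) = -178882/6113381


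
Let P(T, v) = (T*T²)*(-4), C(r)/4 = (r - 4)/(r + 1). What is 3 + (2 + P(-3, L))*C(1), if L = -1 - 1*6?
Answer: -657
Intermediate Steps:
L = -7 (L = -1 - 6 = -7)
C(r) = 4*(-4 + r)/(1 + r) (C(r) = 4*((r - 4)/(r + 1)) = 4*((-4 + r)/(1 + r)) = 4*(-4 + r)/(1 + r))
P(T, v) = -4*T³ (P(T, v) = T³*(-4) = -4*T³)
3 + (2 + P(-3, L))*C(1) = 3 + (2 - 4*(-3)³)*(4*(-4 + 1)/(1 + 1)) = 3 + (2 - 4*(-27))*(4*(-3)/2) = 3 + (2 + 108)*(4*(½)*(-3)) = 3 + 110*(-6) = 3 - 660 = -657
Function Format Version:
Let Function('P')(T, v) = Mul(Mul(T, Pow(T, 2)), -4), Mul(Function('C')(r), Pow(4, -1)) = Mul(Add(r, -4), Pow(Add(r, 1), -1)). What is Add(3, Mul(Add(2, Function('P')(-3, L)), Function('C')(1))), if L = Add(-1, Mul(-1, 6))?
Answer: -657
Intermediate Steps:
L = -7 (L = Add(-1, -6) = -7)
Function('C')(r) = Mul(4, Pow(Add(1, r), -1), Add(-4, r)) (Function('C')(r) = Mul(4, Mul(Add(r, -4), Pow(Add(r, 1), -1))) = Mul(4, Mul(Add(-4, r), Pow(Add(1, r), -1))) = Mul(4, Mul(Pow(Add(1, r), -1), Add(-4, r))) = Mul(4, Pow(Add(1, r), -1), Add(-4, r)))
Function('P')(T, v) = Mul(-4, Pow(T, 3)) (Function('P')(T, v) = Mul(Pow(T, 3), -4) = Mul(-4, Pow(T, 3)))
Add(3, Mul(Add(2, Function('P')(-3, L)), Function('C')(1))) = Add(3, Mul(Add(2, Mul(-4, Pow(-3, 3))), Mul(4, Pow(Add(1, 1), -1), Add(-4, 1)))) = Add(3, Mul(Add(2, Mul(-4, -27)), Mul(4, Pow(2, -1), -3))) = Add(3, Mul(Add(2, 108), Mul(4, Rational(1, 2), -3))) = Add(3, Mul(110, -6)) = Add(3, -660) = -657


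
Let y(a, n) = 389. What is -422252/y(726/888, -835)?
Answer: -422252/389 ≈ -1085.5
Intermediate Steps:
-422252/y(726/888, -835) = -422252/389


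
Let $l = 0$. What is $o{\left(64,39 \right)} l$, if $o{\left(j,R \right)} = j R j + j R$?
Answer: $0$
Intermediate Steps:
$o{\left(j,R \right)} = R j + R j^{2}$ ($o{\left(j,R \right)} = R j j + R j = R j^{2} + R j = R j + R j^{2}$)
$o{\left(64,39 \right)} l = 39 \cdot 64 \left(1 + 64\right) 0 = 39 \cdot 64 \cdot 65 \cdot 0 = 162240 \cdot 0 = 0$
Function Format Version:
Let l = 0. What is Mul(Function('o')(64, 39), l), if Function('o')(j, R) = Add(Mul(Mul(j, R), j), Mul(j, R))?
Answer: 0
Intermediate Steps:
Function('o')(j, R) = Add(Mul(R, j), Mul(R, Pow(j, 2))) (Function('o')(j, R) = Add(Mul(Mul(R, j), j), Mul(R, j)) = Add(Mul(R, Pow(j, 2)), Mul(R, j)) = Add(Mul(R, j), Mul(R, Pow(j, 2))))
Mul(Function('o')(64, 39), l) = Mul(Mul(39, 64, Add(1, 64)), 0) = Mul(Mul(39, 64, 65), 0) = Mul(162240, 0) = 0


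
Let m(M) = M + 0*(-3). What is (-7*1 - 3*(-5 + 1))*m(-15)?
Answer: -75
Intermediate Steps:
m(M) = M (m(M) = M + 0 = M)
(-7*1 - 3*(-5 + 1))*m(-15) = (-7*1 - 3*(-5 + 1))*(-15) = (-7 - 3*(-4))*(-15) = (-7 + 12)*(-15) = 5*(-15) = -75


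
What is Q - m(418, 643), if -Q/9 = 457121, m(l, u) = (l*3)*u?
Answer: -4920411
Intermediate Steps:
m(l, u) = 3*l*u (m(l, u) = (3*l)*u = 3*l*u)
Q = -4114089 (Q = -9*457121 = -4114089)
Q - m(418, 643) = -4114089 - 3*418*643 = -4114089 - 1*806322 = -4114089 - 806322 = -4920411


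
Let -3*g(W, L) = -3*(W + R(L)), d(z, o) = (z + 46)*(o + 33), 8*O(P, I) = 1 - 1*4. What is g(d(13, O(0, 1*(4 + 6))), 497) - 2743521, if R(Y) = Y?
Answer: -21928793/8 ≈ -2.7411e+6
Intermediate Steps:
O(P, I) = -3/8 (O(P, I) = (1 - 1*4)/8 = (1 - 4)/8 = (1/8)*(-3) = -3/8)
d(z, o) = (33 + o)*(46 + z) (d(z, o) = (46 + z)*(33 + o) = (33 + o)*(46 + z))
g(W, L) = L + W (g(W, L) = -(-1)*(W + L) = -(-1)*(L + W) = -(-3*L - 3*W)/3 = L + W)
g(d(13, O(0, 1*(4 + 6))), 497) - 2743521 = (497 + (1518 + 33*13 + 46*(-3/8) - 3/8*13)) - 2743521 = (497 + (1518 + 429 - 69/4 - 39/8)) - 2743521 = (497 + 15399/8) - 2743521 = 19375/8 - 2743521 = -21928793/8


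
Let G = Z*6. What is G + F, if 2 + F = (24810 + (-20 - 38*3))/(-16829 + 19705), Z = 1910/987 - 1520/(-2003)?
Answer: 10776412357/473811653 ≈ 22.744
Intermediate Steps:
Z = 5325970/1976961 (Z = 1910*(1/987) - 1520*(-1/2003) = 1910/987 + 1520/2003 = 5325970/1976961 ≈ 2.6940)
F = 4731/719 (F = -2 + (24810 + (-20 - 38*3))/(-16829 + 19705) = -2 + (24810 + (-20 - 114))/2876 = -2 + (24810 - 134)*(1/2876) = -2 + 24676*(1/2876) = -2 + 6169/719 = 4731/719 ≈ 6.5800)
G = 10651940/658987 (G = (5325970/1976961)*6 = 10651940/658987 ≈ 16.164)
G + F = 10651940/658987 + 4731/719 = 10776412357/473811653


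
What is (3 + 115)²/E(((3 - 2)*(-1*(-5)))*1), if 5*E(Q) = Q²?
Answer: 13924/5 ≈ 2784.8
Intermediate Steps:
E(Q) = Q²/5
(3 + 115)²/E(((3 - 2)*(-1*(-5)))*1) = (3 + 115)²/(((((3 - 2)*(-1*(-5)))*1)²/5)) = 118²/((((1*5)*1)²/5)) = 13924/(((5*1)²/5)) = 13924/(((⅕)*5²)) = 13924/(((⅕)*25)) = 13924/5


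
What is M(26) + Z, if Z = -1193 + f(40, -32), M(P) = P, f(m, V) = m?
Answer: -1127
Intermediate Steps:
Z = -1153 (Z = -1193 + 40 = -1153)
M(26) + Z = 26 - 1153 = -1127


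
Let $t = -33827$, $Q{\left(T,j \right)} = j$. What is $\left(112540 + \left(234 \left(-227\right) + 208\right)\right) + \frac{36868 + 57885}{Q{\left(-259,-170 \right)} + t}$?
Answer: $\frac{2027146357}{33997} \approx 59627.0$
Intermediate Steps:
$\left(112540 + \left(234 \left(-227\right) + 208\right)\right) + \frac{36868 + 57885}{Q{\left(-259,-170 \right)} + t} = \left(112540 + \left(234 \left(-227\right) + 208\right)\right) + \frac{36868 + 57885}{-170 - 33827} = \left(112540 + \left(-53118 + 208\right)\right) + \frac{94753}{-33997} = \left(112540 - 52910\right) + 94753 \left(- \frac{1}{33997}\right) = 59630 - \frac{94753}{33997} = \frac{2027146357}{33997}$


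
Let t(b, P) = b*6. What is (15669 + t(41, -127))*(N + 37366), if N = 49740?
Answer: 1386291990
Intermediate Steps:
t(b, P) = 6*b
(15669 + t(41, -127))*(N + 37366) = (15669 + 6*41)*(49740 + 37366) = (15669 + 246)*87106 = 15915*87106 = 1386291990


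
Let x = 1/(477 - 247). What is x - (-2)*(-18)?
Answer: -8279/230 ≈ -35.996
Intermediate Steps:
x = 1/230 ≈ 0.0043478
x - (-2)*(-18) = 1/230 - (-2)*(-18) = 1/230 - 1*36 = 1/230 - 36 = -8279/230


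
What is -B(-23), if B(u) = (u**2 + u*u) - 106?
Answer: -952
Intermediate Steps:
B(u) = -106 + 2*u**2 (B(u) = (u**2 + u**2) - 106 = 2*u**2 - 106 = -106 + 2*u**2)
-B(-23) = -(-106 + 2*(-23)**2) = -(-106 + 2*529) = -(-106 + 1058) = -1*952 = -952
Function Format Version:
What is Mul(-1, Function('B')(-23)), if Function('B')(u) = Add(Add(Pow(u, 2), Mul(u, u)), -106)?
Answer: -952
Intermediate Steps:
Function('B')(u) = Add(-106, Mul(2, Pow(u, 2))) (Function('B')(u) = Add(Add(Pow(u, 2), Pow(u, 2)), -106) = Add(Mul(2, Pow(u, 2)), -106) = Add(-106, Mul(2, Pow(u, 2))))
Mul(-1, Function('B')(-23)) = Mul(-1, Add(-106, Mul(2, Pow(-23, 2)))) = Mul(-1, Add(-106, Mul(2, 529))) = Mul(-1, Add(-106, 1058)) = Mul(-1, 952) = -952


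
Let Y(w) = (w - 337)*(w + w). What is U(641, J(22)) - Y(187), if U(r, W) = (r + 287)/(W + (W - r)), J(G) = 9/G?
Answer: 197522996/3521 ≈ 56099.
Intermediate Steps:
U(r, W) = (287 + r)/(-r + 2*W)
Y(w) = 2*w*(-337 + w) (Y(w) = (-337 + w)*(2*w) = 2*w*(-337 + w))
U(641, J(22)) - Y(187) = (287 + 641)/(-1*641 + 2*(9/22)) - 2*187*(-337 + 187) = 928/(-641 + 2*(9*(1/22))) - 2*187*(-150) = 928/(-641 + 2*(9/22)) - 1*(-56100) = 928/(-641 + 9/11) + 56100 = 928/(-7042/11) + 56100 = -11/7042*928 + 56100 = -5104/3521 + 56100 = 197522996/3521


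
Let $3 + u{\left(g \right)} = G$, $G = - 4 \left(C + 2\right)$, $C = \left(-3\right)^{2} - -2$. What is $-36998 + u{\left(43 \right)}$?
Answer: $-37053$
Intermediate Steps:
$C = 11$ ($C = 9 + 2 = 11$)
$G = -52$ ($G = - 4 \left(11 + 2\right) = \left(-4\right) 13 = -52$)
$u{\left(g \right)} = -55$ ($u{\left(g \right)} = -3 - 52 = -55$)
$-36998 + u{\left(43 \right)} = -36998 - 55 = -37053$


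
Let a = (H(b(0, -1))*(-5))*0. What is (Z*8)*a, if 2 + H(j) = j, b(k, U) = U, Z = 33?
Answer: 0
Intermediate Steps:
H(j) = -2 + j
a = 0 (a = ((-2 - 1)*(-5))*0 = -3*(-5)*0 = 15*0 = 0)
(Z*8)*a = (33*8)*0 = 264*0 = 0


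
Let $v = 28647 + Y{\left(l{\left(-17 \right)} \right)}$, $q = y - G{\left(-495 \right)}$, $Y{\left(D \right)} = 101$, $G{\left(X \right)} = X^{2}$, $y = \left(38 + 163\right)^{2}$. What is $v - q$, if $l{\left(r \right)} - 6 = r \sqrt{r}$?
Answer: $233372$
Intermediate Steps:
$y = 40401$ ($y = 201^{2} = 40401$)
$l{\left(r \right)} = 6 + r^{\frac{3}{2}}$ ($l{\left(r \right)} = 6 + r \sqrt{r} = 6 + r^{\frac{3}{2}}$)
$q = -204624$ ($q = 40401 - \left(-495\right)^{2} = 40401 - 245025 = -204624$)
$v = 28748$ ($v = 28647 + 101 = 28748$)
$v - q = 28748 - -204624 = 28748 + 204624 = 233372$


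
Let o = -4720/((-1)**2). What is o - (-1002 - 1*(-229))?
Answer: -3947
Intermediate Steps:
o = -4720 (o = -4720/1 = -4720*1 = -4720)
o - (-1002 - 1*(-229)) = -4720 - (-1002 - 1*(-229)) = -4720 - (-1002 + 229) = -4720 - 1*(-773) = -4720 + 773 = -3947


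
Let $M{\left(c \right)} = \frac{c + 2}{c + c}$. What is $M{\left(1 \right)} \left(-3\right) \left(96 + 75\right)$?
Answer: $- \frac{1539}{2} \approx -769.5$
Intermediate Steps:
$M{\left(c \right)} = \frac{2 + c}{2 c}$
$M{\left(1 \right)} \left(-3\right) \left(96 + 75\right) = \frac{2 + 1}{2 \cdot 1} \left(-3\right) \left(96 + 75\right) = \frac{1}{2} \cdot 1 \cdot 3 \left(-3\right) 171 = \frac{3}{2} \left(-3\right) 171 = \left(- \frac{9}{2}\right) 171 = - \frac{1539}{2}$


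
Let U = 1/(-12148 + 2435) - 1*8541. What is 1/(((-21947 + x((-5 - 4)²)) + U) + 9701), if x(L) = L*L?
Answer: -9713/138177139 ≈ -7.0294e-5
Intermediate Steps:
x(L) = L²
U = -82958734/9713 (U = 1/(-9713) - 8541 = -1/9713 - 8541 = -82958734/9713 ≈ -8541.0)
1/(((-21947 + x((-5 - 4)²)) + U) + 9701) = 1/(((-21947 + ((-5 - 4)²)²) - 82958734/9713) + 9701) = 1/(((-21947 + ((-9)²)²) - 82958734/9713) + 9701) = 1/(((-21947 + 81²) - 82958734/9713) + 9701) = 1/(((-21947 + 6561) - 82958734/9713) + 9701) = 1/((-15386 - 82958734/9713) + 9701) = 1/(-232402952/9713 + 9701) = 1/(-138177139/9713) = -9713/138177139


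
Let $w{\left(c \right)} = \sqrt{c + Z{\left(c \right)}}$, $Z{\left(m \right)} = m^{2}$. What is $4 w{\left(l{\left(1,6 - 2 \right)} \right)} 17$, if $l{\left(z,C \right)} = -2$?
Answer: $68 \sqrt{2} \approx 96.167$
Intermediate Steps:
$w{\left(c \right)} = \sqrt{c + c^{2}}$
$4 w{\left(l{\left(1,6 - 2 \right)} \right)} 17 = 4 \sqrt{- 2 \left(1 - 2\right)} 17 = 4 \sqrt{\left(-2\right) \left(-1\right)} 17 = 4 \sqrt{2} \cdot 17 = 68 \sqrt{2}$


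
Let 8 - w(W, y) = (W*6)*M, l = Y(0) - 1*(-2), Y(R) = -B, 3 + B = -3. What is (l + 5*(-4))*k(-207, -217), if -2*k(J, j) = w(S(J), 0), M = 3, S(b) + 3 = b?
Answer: 22728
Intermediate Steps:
B = -6 (B = -3 - 3 = -6)
Y(R) = 6 (Y(R) = -1*(-6) = 6)
S(b) = -3 + b
l = 8 (l = 6 - 1*(-2) = 6 + 2 = 8)
w(W, y) = 8 - 18*W (w(W, y) = 8 - W*6*3 = 8 - 6*W*3 = 8 - 18*W)
k(J, j) = -31 + 9*J (k(J, j) = -(8 - 18*(-3 + J))/2 = -(8 + (54 - 18*J))/2 = -(62 - 18*J)/2 = -31 + 9*J)
(l + 5*(-4))*k(-207, -217) = (8 + 5*(-4))*(-31 + 9*(-207)) = (8 - 20)*(-31 - 1863) = -12*(-1894) = 22728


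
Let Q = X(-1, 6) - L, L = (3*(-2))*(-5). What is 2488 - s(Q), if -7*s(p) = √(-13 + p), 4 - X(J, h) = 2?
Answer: 2488 + I*√41/7 ≈ 2488.0 + 0.91473*I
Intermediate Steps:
X(J, h) = 2 (X(J, h) = 4 - 1*2 = 4 - 2 = 2)
L = 30 (L = -6*(-5) = 30)
Q = -28 (Q = 2 - 1*30 = 2 - 30 = -28)
s(p) = -√(-13 + p)/7
2488 - s(Q) = 2488 - (-1)*√(-13 - 28)/7 = 2488 - (-1)*√(-41)/7 = 2488 - (-1)*I*√41/7 = 2488 + I*√41/7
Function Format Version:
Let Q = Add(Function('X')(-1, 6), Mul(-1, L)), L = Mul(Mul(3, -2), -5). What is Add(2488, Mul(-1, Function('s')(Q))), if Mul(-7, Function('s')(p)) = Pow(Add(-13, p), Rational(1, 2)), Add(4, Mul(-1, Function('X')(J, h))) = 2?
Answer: Add(2488, Mul(Rational(1, 7), I, Pow(41, Rational(1, 2)))) ≈ Add(2488.0, Mul(0.91473, I))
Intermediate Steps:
Function('X')(J, h) = 2 (Function('X')(J, h) = Add(4, Mul(-1, 2)) = Add(4, -2) = 2)
L = 30 (L = Mul(-6, -5) = 30)
Q = -28 (Q = Add(2, Mul(-1, 30)) = Add(2, -30) = -28)
Function('s')(p) = Mul(Rational(-1, 7), Pow(Add(-13, p), Rational(1, 2)))
Add(2488, Mul(-1, Function('s')(Q))) = Add(2488, Mul(-1, Mul(Rational(-1, 7), Pow(Add(-13, -28), Rational(1, 2))))) = Add(2488, Mul(-1, Mul(Rational(-1, 7), Pow(-41, Rational(1, 2))))) = Add(2488, Mul(-1, Mul(Rational(-1, 7), Mul(I, Pow(41, Rational(1, 2)))))) = Add(2488, Mul(-1, Mul(Rational(-1, 7), I, Pow(41, Rational(1, 2))))) = Add(2488, Mul(Rational(1, 7), I, Pow(41, Rational(1, 2))))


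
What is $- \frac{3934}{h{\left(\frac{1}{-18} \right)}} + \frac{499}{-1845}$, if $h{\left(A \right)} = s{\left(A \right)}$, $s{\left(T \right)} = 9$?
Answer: $- \frac{806969}{1845} \approx -437.38$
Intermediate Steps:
$h{\left(A \right)} = 9$
$- \frac{3934}{h{\left(\frac{1}{-18} \right)}} + \frac{499}{-1845} = - \frac{3934}{9} + \frac{499}{-1845} = \left(-3934\right) \frac{1}{9} + 499 \left(- \frac{1}{1845}\right) = - \frac{3934}{9} - \frac{499}{1845} = - \frac{806969}{1845}$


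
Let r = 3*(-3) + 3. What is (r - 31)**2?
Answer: 1369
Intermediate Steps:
r = -6 (r = -9 + 3 = -6)
(r - 31)**2 = (-6 - 31)**2 = (-37)**2 = 1369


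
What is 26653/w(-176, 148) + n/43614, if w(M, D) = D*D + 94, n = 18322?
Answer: 782745649/479710386 ≈ 1.6317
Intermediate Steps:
w(M, D) = 94 + D² (w(M, D) = D² + 94 = 94 + D²)
26653/w(-176, 148) + n/43614 = 26653/(94 + 148²) + 18322/43614 = 26653/(94 + 21904) + 18322*(1/43614) = 26653/21998 + 9161/21807 = 782745649/479710386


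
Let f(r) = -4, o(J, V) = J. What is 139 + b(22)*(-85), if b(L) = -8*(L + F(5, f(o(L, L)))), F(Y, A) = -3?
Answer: 13059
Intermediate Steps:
b(L) = 24 - 8*L (b(L) = -8*(L - 3) = -8*(-3 + L) = 24 - 8*L)
139 + b(22)*(-85) = 139 + (24 - 8*22)*(-85) = 139 + (24 - 176)*(-85) = 139 - 152*(-85) = 139 + 12920 = 13059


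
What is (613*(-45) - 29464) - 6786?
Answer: -63835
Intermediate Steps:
(613*(-45) - 29464) - 6786 = (-27585 - 29464) - 6786 = -57049 - 6786 = -63835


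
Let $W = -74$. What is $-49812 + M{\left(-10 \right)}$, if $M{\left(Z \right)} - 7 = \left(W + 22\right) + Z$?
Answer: $-49867$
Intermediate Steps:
$M{\left(Z \right)} = -45 + Z$ ($M{\left(Z \right)} = 7 + \left(\left(-74 + 22\right) + Z\right) = 7 + \left(-52 + Z\right) = -45 + Z$)
$-49812 + M{\left(-10 \right)} = -49812 - 55 = -49867$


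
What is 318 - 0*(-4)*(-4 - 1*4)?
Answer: 318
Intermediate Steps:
318 - 0*(-4)*(-4 - 1*4) = 318 - 0*(-4 - 4) = 318 - 0*(-8) = 318 - 1*0 = 318 + 0 = 318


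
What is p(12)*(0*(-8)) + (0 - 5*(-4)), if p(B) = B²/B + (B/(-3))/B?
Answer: 20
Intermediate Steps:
p(B) = -⅓ + B (p(B) = B + (B*(-⅓))/B = B + (-B/3)/B = B - ⅓ = -⅓ + B)
p(12)*(0*(-8)) + (0 - 5*(-4)) = (-⅓ + 12)*(0*(-8)) + (0 - 5*(-4)) = (35/3)*0 + (0 + 20) = 0 + 20 = 20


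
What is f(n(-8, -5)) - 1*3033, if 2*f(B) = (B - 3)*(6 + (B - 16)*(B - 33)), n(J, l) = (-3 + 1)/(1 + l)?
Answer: -58723/16 ≈ -3670.2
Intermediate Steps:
n(J, l) = -2/(1 + l)
f(B) = (-3 + B)*(6 + (-33 + B)*(-16 + B))/2 (f(B) = ((B - 3)*(6 + (B - 16)*(B - 33)))/2 = ((-3 + B)*(6 + (-16 + B)*(-33 + B)))/2 = ((-3 + B)*(6 + (-33 + B)*(-16 + B)))/2 = (-3 + B)*(6 + (-33 + B)*(-16 + B))/2)
f(n(-8, -5)) - 1*3033 = (-801 + (-2/(1 - 5))³/2 - 26*4/(1 - 5)² + 681*(-2/(1 - 5))/2) - 1*3033 = (-801 + (-2/(-4))³/2 - 26*(-2/(-4))² + 681*(-2/(-4))/2) - 3033 = (-801 + (-2*(-¼))³/2 - 26*(-2*(-¼))² + 681*(-2*(-¼))/2) - 3033 = (-801 + (½)³/2 - 26*(½)² + (681/2)*(½)) - 3033 = (-801 + (½)*(⅛) - 26*¼ + 681/4) - 3033 = (-801 + 1/16 - 13/2 + 681/4) - 3033 = -10195/16 - 3033 = -58723/16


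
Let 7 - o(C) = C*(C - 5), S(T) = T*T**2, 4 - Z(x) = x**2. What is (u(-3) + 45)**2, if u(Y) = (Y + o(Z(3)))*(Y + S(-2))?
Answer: 303601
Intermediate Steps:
Z(x) = 4 - x**2
S(T) = T**3
o(C) = 7 - C*(-5 + C) (o(C) = 7 - C*(C - 5) = 7 - C*(-5 + C))
u(Y) = (-43 + Y)*(-8 + Y) (u(Y) = (Y + (7 - (4 - 1*3**2)**2 + 5*(4 - 1*3**2)))*(Y + (-2)**3) = (Y + (7 - (4 - 1*9)**2 + 5*(4 - 1*9)))*(Y - 8) = (Y + (7 - (4 - 9)**2 + 5*(4 - 9)))*(-8 + Y) = (Y + (7 - 1*(-5)**2 + 5*(-5)))*(-8 + Y) = (Y + (7 - 1*25 - 25))*(-8 + Y) = (Y + (7 - 25 - 25))*(-8 + Y) = (Y - 43)*(-8 + Y) = (-43 + Y)*(-8 + Y))
(u(-3) + 45)**2 = ((344 + (-3)**2 - 51*(-3)) + 45)**2 = ((344 + 9 + 153) + 45)**2 = (506 + 45)**2 = 551**2 = 303601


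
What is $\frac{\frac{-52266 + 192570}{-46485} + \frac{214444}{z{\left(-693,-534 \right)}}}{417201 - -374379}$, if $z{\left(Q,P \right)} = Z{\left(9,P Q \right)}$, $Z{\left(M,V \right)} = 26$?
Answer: $\frac{830398453}{79725958650} \approx 0.010416$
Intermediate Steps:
$z{\left(Q,P \right)} = 26$
$\frac{\frac{-52266 + 192570}{-46485} + \frac{214444}{z{\left(-693,-534 \right)}}}{417201 - -374379} = \frac{\frac{-52266 + 192570}{-46485} + \frac{214444}{26}}{417201 - -374379} = \frac{140304 \left(- \frac{1}{46485}\right) + 214444 \cdot \frac{1}{26}}{417201 + 374379} = \frac{- \frac{46768}{15495} + \frac{107222}{13}}{791580} = \frac{1660796906}{201435} \cdot \frac{1}{791580} = \frac{830398453}{79725958650}$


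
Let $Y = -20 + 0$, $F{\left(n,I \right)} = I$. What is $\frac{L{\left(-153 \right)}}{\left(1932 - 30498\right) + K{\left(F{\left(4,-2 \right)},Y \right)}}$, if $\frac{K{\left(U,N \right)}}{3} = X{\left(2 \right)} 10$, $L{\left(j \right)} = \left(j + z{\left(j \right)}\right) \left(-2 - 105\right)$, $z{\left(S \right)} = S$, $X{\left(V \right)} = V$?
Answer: $- \frac{5457}{4751} \approx -1.1486$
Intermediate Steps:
$Y = -20$
$L{\left(j \right)} = - 214 j$ ($L{\left(j \right)} = \left(j + j\right) \left(-2 - 105\right) = 2 j \left(-107\right) = - 214 j$)
$K{\left(U,N \right)} = 60$ ($K{\left(U,N \right)} = 3 \cdot 2 \cdot 10 = 3 \cdot 20 = 60$)
$\frac{L{\left(-153 \right)}}{\left(1932 - 30498\right) + K{\left(F{\left(4,-2 \right)},Y \right)}} = \frac{\left(-214\right) \left(-153\right)}{\left(1932 - 30498\right) + 60} = \frac{32742}{-28566 + 60} = \frac{32742}{-28506} = 32742 \left(- \frac{1}{28506}\right) = - \frac{5457}{4751}$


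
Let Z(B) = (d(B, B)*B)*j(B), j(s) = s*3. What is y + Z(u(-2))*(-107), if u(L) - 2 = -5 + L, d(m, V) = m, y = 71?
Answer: 40196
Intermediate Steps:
u(L) = -3 + L (u(L) = 2 + (-5 + L) = -3 + L)
j(s) = 3*s
Z(B) = 3*B³ (Z(B) = (B*B)*(3*B) = B²*(3*B) = 3*B³)
y + Z(u(-2))*(-107) = 71 + (3*(-3 - 2)³)*(-107) = 71 + (3*(-5)³)*(-107) = 71 + (3*(-125))*(-107) = 71 - 375*(-107) = 71 + 40125 = 40196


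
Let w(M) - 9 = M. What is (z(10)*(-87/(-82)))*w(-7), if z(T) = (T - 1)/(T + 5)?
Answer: 261/205 ≈ 1.2732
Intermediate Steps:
z(T) = (-1 + T)/(5 + T)
w(M) = 9 + M
(z(10)*(-87/(-82)))*w(-7) = (((-1 + 10)/(5 + 10))*(-87/(-82)))*(9 - 7) = ((9/15)*(-87*(-1/82)))*2 = (((1/15)*9)*(87/82))*2 = ((⅗)*(87/82))*2 = (261/410)*2 = 261/205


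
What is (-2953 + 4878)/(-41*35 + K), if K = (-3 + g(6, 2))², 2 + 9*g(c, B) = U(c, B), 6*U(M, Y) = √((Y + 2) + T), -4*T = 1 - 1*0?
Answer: -41455395550800/30679489947289 + 1736380800*√15/30679489947289 ≈ -1.3510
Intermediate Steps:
T = -¼ (T = -(1 - 1*0)/4 = -(1 + 0)/4 = -¼*1 = -¼ ≈ -0.25000)
U(M, Y) = √(7/4 + Y)/6 (U(M, Y) = √((Y + 2) - ¼)/6 = √((2 + Y) - ¼)/6 = √(7/4 + Y)/6)
g(c, B) = -2/9 + √(7 + 4*B)/108 (g(c, B) = -2/9 + (√(7 + 4*B)/12)/9 = -2/9 + √(7 + 4*B)/108)
K = (-29/9 + √15/108)² (K = (-3 + (-2/9 + √(7 + 4*2)/108))² = (-3 + (-2/9 + √(7 + 8)/108))² = (-3 + (-2/9 + √15/108))² = (-29/9 + √15/108)² ≈ 10.153)
(-2953 + 4878)/(-41*35 + K) = (-2953 + 4878)/(-41*35 + (348 - √15)²/11664) = 1925/(-1435 + (348 - √15)²/11664)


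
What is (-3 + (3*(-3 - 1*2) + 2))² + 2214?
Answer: 2470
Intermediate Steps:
(-3 + (3*(-3 - 1*2) + 2))² + 2214 = (-3 + (3*(-3 - 2) + 2))² + 2214 = (-3 + (3*(-5) + 2))² + 2214 = (-3 + (-15 + 2))² + 2214 = (-3 - 13)² + 2214 = (-16)² + 2214 = 256 + 2214 = 2470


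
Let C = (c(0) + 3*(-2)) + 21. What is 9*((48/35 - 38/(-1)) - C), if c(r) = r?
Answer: 7677/35 ≈ 219.34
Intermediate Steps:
C = 15 (C = (0 + 3*(-2)) + 21 = (0 - 6) + 21 = -6 + 21 = 15)
9*((48/35 - 38/(-1)) - C) = 9*((48/35 - 38/(-1)) - 1*15) = 9*((48*(1/35) - 38*(-1)) - 15) = 9*((48/35 + 38) - 15) = 9*(1378/35 - 15) = 9*(853/35) = 7677/35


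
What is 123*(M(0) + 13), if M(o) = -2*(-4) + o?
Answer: 2583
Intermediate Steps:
M(o) = 8 + o
123*(M(0) + 13) = 123*((8 + 0) + 13) = 123*(8 + 13) = 123*21 = 2583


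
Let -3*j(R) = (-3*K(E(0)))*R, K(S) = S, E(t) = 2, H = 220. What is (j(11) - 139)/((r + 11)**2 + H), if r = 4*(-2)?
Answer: -117/229 ≈ -0.51092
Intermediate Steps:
r = -8
j(R) = 2*R (j(R) = -(-3*2)*R/3 = -(-2)*R = 2*R)
(j(11) - 139)/((r + 11)**2 + H) = (2*11 - 139)/((-8 + 11)**2 + 220) = (22 - 139)/(3**2 + 220) = -117/(9 + 220) = -117/229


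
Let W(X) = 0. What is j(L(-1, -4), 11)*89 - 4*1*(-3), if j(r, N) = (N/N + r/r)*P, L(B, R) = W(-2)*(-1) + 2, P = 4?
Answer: 724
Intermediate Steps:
L(B, R) = 2 (L(B, R) = 0*(-1) + 2 = 0 + 2 = 2)
j(r, N) = 8 (j(r, N) = (N/N + r/r)*4 = (1 + 1)*4 = 2*4 = 8)
j(L(-1, -4), 11)*89 - 4*1*(-3) = 8*89 - 4*1*(-3) = 712 - 4*(-3) = 712 + 12 = 724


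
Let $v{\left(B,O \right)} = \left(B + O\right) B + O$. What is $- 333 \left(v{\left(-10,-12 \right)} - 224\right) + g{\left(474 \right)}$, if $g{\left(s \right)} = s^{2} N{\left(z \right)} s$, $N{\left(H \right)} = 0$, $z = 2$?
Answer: $5328$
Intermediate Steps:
$v{\left(B,O \right)} = O + B \left(B + O\right)$ ($v{\left(B,O \right)} = B \left(B + O\right) + O = O + B \left(B + O\right)$)
$g{\left(s \right)} = 0$ ($g{\left(s \right)} = s^{2} \cdot 0 s = 0 s = 0$)
$- 333 \left(v{\left(-10,-12 \right)} - 224\right) + g{\left(474 \right)} = - 333 \left(\left(-12 + \left(-10\right)^{2} - -120\right) - 224\right) + 0 = - 333 \left(\left(-12 + 100 + 120\right) - 224\right) + 0 = - 333 \left(208 - 224\right) + 0 = \left(-333\right) \left(-16\right) + 0 = 5328 + 0 = 5328$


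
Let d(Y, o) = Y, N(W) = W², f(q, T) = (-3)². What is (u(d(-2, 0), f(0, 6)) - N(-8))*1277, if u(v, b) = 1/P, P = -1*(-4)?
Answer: -325635/4 ≈ -81409.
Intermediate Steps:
f(q, T) = 9
P = 4
u(v, b) = ¼ (u(v, b) = 1/4 = ¼)
(u(d(-2, 0), f(0, 6)) - N(-8))*1277 = (¼ - 1*(-8)²)*1277 = (¼ - 1*64)*1277 = (¼ - 64)*1277 = -255/4*1277 = -325635/4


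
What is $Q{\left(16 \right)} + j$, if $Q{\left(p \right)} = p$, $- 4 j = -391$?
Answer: $\frac{455}{4} \approx 113.75$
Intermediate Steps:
$j = \frac{391}{4}$ ($j = \left(- \frac{1}{4}\right) \left(-391\right) = \frac{391}{4} \approx 97.75$)
$Q{\left(16 \right)} + j = 16 + \frac{391}{4} = \frac{455}{4}$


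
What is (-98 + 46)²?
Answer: 2704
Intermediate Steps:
(-98 + 46)² = (-52)² = 2704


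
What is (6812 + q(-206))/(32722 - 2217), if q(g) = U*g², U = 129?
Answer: 5481056/30505 ≈ 179.68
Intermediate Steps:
q(g) = 129*g²
(6812 + q(-206))/(32722 - 2217) = (6812 + 129*(-206)²)/(32722 - 2217) = (6812 + 129*42436)/30505 = (6812 + 5474244)*(1/30505) = 5481056*(1/30505) = 5481056/30505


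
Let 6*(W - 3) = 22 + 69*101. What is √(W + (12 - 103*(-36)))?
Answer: √175974/6 ≈ 69.915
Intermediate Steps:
W = 7009/6 (W = 3 + (22 + 69*101)/6 = 3 + (22 + 6969)/6 = 3 + (⅙)*6991 = 3 + 6991/6 = 7009/6 ≈ 1168.2)
√(W + (12 - 103*(-36))) = √(7009/6 + (12 - 103*(-36))) = √(7009/6 + (12 + 3708)) = √(7009/6 + 3720) = √(29329/6) = √175974/6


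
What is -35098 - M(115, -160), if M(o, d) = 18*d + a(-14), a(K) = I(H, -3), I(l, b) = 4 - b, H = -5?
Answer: -32225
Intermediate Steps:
a(K) = 7 (a(K) = 4 - 1*(-3) = 4 + 3 = 7)
M(o, d) = 7 + 18*d (M(o, d) = 18*d + 7 = 7 + 18*d)
-35098 - M(115, -160) = -35098 - (7 + 18*(-160)) = -35098 - (7 - 2880) = -35098 - 1*(-2873) = -35098 + 2873 = -32225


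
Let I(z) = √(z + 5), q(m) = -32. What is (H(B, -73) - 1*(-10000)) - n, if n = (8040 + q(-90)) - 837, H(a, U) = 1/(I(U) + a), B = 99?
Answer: 27919500/9869 - 2*I*√17/9869 ≈ 2829.0 - 0.00083557*I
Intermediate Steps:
I(z) = √(5 + z)
H(a, U) = 1/(a + √(5 + U)) (H(a, U) = 1/(√(5 + U) + a) = 1/(a + √(5 + U)))
n = 7171 (n = (8040 - 32) - 837 = 8008 - 837 = 7171)
(H(B, -73) - 1*(-10000)) - n = (1/(99 + √(5 - 73)) - 1*(-10000)) - 1*7171 = (1/(99 + √(-68)) + 10000) - 7171 = (1/(99 + 2*I*√17) + 10000) - 7171 = (10000 + 1/(99 + 2*I*√17)) - 7171 = 2829 + 1/(99 + 2*I*√17)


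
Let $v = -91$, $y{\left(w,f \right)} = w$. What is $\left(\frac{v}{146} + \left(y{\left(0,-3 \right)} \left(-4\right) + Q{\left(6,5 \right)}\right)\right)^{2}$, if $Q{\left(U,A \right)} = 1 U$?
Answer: $\frac{616225}{21316} \approx 28.909$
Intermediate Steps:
$Q{\left(U,A \right)} = U$
$\left(\frac{v}{146} + \left(y{\left(0,-3 \right)} \left(-4\right) + Q{\left(6,5 \right)}\right)\right)^{2} = \left(- \frac{91}{146} + \left(0 \left(-4\right) + 6\right)\right)^{2} = \left(\left(-91\right) \frac{1}{146} + \left(0 + 6\right)\right)^{2} = \left(- \frac{91}{146} + 6\right)^{2} = \left(\frac{785}{146}\right)^{2} = \frac{616225}{21316}$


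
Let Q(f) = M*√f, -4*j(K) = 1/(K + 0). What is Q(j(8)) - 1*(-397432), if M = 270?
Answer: 397432 + 135*I*√2/4 ≈ 3.9743e+5 + 47.73*I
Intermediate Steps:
j(K) = -1/(4*K) (j(K) = -1/(4*(K + 0)) = -1/(4*K))
Q(f) = 270*√f
Q(j(8)) - 1*(-397432) = 270*√(-¼/8) - 1*(-397432) = 270*√(-¼*⅛) + 397432 = 270*√(-1/32) + 397432 = 270*(I*√2/8) + 397432 = 135*I*√2/4 + 397432 = 397432 + 135*I*√2/4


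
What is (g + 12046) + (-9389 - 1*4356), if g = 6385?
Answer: 4686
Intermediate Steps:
(g + 12046) + (-9389 - 1*4356) = (6385 + 12046) + (-9389 - 1*4356) = 18431 + (-9389 - 4356) = 18431 - 13745 = 4686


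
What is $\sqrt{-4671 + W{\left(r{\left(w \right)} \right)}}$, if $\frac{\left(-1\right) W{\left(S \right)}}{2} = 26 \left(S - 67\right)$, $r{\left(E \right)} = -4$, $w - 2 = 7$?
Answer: $i \sqrt{979} \approx 31.289 i$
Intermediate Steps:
$w = 9$ ($w = 2 + 7 = 9$)
$W{\left(S \right)} = 3484 - 52 S$ ($W{\left(S \right)} = - 2 \cdot 26 \left(S - 67\right) = - 2 \cdot 26 \left(-67 + S\right) = - 2 \left(-1742 + 26 S\right) = 3484 - 52 S$)
$\sqrt{-4671 + W{\left(r{\left(w \right)} \right)}} = \sqrt{-4671 + \left(3484 - -208\right)} = \sqrt{-4671 + \left(3484 + 208\right)} = \sqrt{-4671 + 3692} = \sqrt{-979} = i \sqrt{979}$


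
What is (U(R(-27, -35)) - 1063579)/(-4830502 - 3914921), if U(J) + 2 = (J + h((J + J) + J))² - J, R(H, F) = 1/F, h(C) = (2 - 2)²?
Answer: 434295563/3571047725 ≈ 0.12162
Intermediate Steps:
h(C) = 0 (h(C) = 0² = 0)
U(J) = -2 + J² - J (U(J) = -2 + ((J + 0)² - J) = -2 + (J² - J) = -2 + J² - J)
(U(R(-27, -35)) - 1063579)/(-4830502 - 3914921) = ((-2 + (1/(-35))² - 1/(-35)) - 1063579)/(-4830502 - 3914921) = ((-2 + (-1/35)² - 1*(-1/35)) - 1063579)/(-8745423) = ((-2 + 1/1225 + 1/35) - 1063579)*(-1/8745423) = (-2414/1225 - 1063579)*(-1/8745423) = -1302886689/1225*(-1/8745423) = 434295563/3571047725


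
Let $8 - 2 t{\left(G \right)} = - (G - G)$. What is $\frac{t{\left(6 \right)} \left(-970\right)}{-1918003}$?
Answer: $\frac{3880}{1918003} \approx 0.0020229$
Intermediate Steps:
$t{\left(G \right)} = 4$ ($t{\left(G \right)} = 4 - \frac{\left(-1\right) \left(G - G\right)}{2} = 4 - \frac{\left(-1\right) 0}{2} = 4 - 0 = 4 + 0 = 4$)
$\frac{t{\left(6 \right)} \left(-970\right)}{-1918003} = \frac{4 \left(-970\right)}{-1918003} = \left(-3880\right) \left(- \frac{1}{1918003}\right) = \frac{3880}{1918003}$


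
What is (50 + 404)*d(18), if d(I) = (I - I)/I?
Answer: 0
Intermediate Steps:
d(I) = 0 (d(I) = 0/I = 0)
(50 + 404)*d(18) = (50 + 404)*0 = 454*0 = 0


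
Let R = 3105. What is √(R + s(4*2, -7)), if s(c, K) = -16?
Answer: √3089 ≈ 55.579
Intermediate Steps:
√(R + s(4*2, -7)) = √(3105 - 16) = √3089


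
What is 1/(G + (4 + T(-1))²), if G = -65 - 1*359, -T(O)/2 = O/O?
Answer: -1/420 ≈ -0.0023810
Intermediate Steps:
T(O) = -2 (T(O) = -2*O/O = -2*1 = -2)
G = -424 (G = -65 - 359 = -424)
1/(G + (4 + T(-1))²) = 1/(-424 + (4 - 2)²) = 1/(-424 + 2²) = 1/(-424 + 4) = 1/(-420) = -1/420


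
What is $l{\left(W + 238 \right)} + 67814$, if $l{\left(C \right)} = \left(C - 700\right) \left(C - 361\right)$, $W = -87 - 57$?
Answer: $229616$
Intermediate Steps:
$W = -144$
$l{\left(C \right)} = \left(-700 + C\right) \left(-361 + C\right)$
$l{\left(W + 238 \right)} + 67814 = \left(252700 + \left(-144 + 238\right)^{2} - 1061 \left(-144 + 238\right)\right) + 67814 = \left(252700 + 94^{2} - 99734\right) + 67814 = \left(252700 + 8836 - 99734\right) + 67814 = 161802 + 67814 = 229616$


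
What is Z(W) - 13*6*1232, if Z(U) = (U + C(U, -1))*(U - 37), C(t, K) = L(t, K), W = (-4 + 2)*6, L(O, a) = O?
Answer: -94920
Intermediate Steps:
W = -12 (W = -2*6 = -12)
C(t, K) = t
Z(U) = 2*U*(-37 + U) (Z(U) = (U + U)*(U - 37) = (2*U)*(-37 + U) = 2*U*(-37 + U))
Z(W) - 13*6*1232 = 2*(-12)*(-37 - 12) - 13*6*1232 = 2*(-12)*(-49) - 78*1232 = 1176 - 96096 = -94920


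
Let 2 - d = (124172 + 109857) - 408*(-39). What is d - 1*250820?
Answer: -500759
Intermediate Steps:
d = -249939 (d = 2 - ((124172 + 109857) - 408*(-39)) = 2 - (234029 + 15912) = 2 - 1*249941 = 2 - 249941 = -249939)
d - 1*250820 = -249939 - 1*250820 = -249939 - 250820 = -500759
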